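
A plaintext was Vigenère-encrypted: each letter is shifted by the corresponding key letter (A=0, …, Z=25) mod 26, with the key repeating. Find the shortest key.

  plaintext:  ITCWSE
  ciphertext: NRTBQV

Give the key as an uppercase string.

FYR

  i= 0: N-I =  5 → F
  i= 1: R-T = 24 → Y
  i= 2: T-C = 17 → R
  i= 3: B-W =  5 → F
  i= 4: Q-S = 24 → Y
  i= 5: V-E = 17 → R
  shifts repeat with period 3: FYR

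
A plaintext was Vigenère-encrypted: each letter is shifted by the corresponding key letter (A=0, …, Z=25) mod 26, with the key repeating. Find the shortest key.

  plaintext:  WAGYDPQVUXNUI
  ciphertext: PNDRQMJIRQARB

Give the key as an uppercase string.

  i= 0: P-W = 19 → T
  i= 1: N-A = 13 → N
  i= 2: D-G = 23 → X
  i= 3: R-Y = 19 → T
  i= 4: Q-D = 13 → N
  i= 5: M-P = 23 → X
  i= 6: J-Q = 19 → T
  i= 7: I-V = 13 → N
  i= 8: R-U = 23 → X
  i= 9: Q-X = 19 → T
  i=10: A-N = 13 → N
  i=11: R-U = 23 → X
  i=12: B-I = 19 → T
  shifts repeat with period 3: TNX

TNX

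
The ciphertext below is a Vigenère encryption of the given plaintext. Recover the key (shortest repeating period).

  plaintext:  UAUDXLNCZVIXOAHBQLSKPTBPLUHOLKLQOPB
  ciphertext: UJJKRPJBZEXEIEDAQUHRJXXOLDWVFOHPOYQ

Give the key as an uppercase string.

AJPHUEWZ

  i= 0: U-U =  0 → A
  i= 1: J-A =  9 → J
  i= 2: J-U = 15 → P
  i= 3: K-D =  7 → H
  i= 4: R-X = 20 → U
  i= 5: P-L =  4 → E
  i= 6: J-N = 22 → W
  i= 7: B-C = 25 → Z
  i= 8: Z-Z =  0 → A
  i= 9: E-V =  9 → J
  i=10: X-I = 15 → P
  i=11: E-X =  7 → H
  i=12: I-O = 20 → U
  i=13: E-A =  4 → E
  i=14: D-H = 22 → W
  i=15: A-B = 25 → Z
  i=16: Q-Q =  0 → A
  i=17: U-L =  9 → J
  i=18: H-S = 15 → P
  i=19: R-K =  7 → H
  i=20: J-P = 20 → U
  i=21: X-T =  4 → E
  i=22: X-B = 22 → W
  i=23: O-P = 25 → Z
  i=24: L-L =  0 → A
  i=25: D-U =  9 → J
  i=26: W-H = 15 → P
  i=27: V-O =  7 → H
  i=28: F-L = 20 → U
  i=29: O-K =  4 → E
  i=30: H-L = 22 → W
  i=31: P-Q = 25 → Z
  i=32: O-O =  0 → A
  i=33: Y-P =  9 → J
  i=34: Q-B = 15 → P
  shifts repeat with period 8: AJPHUEWZ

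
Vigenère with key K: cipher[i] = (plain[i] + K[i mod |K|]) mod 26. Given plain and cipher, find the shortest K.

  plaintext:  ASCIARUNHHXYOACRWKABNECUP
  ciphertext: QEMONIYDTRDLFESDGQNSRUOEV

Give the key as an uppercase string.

  i= 0: Q-A = 16 → Q
  i= 1: E-S = 12 → M
  i= 2: M-C = 10 → K
  i= 3: O-I =  6 → G
  i= 4: N-A = 13 → N
  i= 5: I-R = 17 → R
  i= 6: Y-U =  4 → E
  i= 7: D-N = 16 → Q
  i= 8: T-H = 12 → M
  i= 9: R-H = 10 → K
  i=10: D-X =  6 → G
  i=11: L-Y = 13 → N
  i=12: F-O = 17 → R
  i=13: E-A =  4 → E
  i=14: S-C = 16 → Q
  i=15: D-R = 12 → M
  i=16: G-W = 10 → K
  i=17: Q-K =  6 → G
  i=18: N-A = 13 → N
  i=19: S-B = 17 → R
  i=20: R-N =  4 → E
  i=21: U-E = 16 → Q
  i=22: O-C = 12 → M
  i=23: E-U = 10 → K
  i=24: V-P =  6 → G
  shifts repeat with period 7: QMKGNRE

QMKGNRE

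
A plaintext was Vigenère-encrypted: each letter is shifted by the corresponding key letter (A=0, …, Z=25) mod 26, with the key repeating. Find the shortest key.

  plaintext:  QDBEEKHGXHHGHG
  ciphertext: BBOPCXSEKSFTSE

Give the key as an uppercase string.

  i= 0: B-Q = 11 → L
  i= 1: B-D = 24 → Y
  i= 2: O-B = 13 → N
  i= 3: P-E = 11 → L
  i= 4: C-E = 24 → Y
  i= 5: X-K = 13 → N
  i= 6: S-H = 11 → L
  i= 7: E-G = 24 → Y
  i= 8: K-X = 13 → N
  i= 9: S-H = 11 → L
  i=10: F-H = 24 → Y
  i=11: T-G = 13 → N
  i=12: S-H = 11 → L
  i=13: E-G = 24 → Y
  shifts repeat with period 3: LYN

LYN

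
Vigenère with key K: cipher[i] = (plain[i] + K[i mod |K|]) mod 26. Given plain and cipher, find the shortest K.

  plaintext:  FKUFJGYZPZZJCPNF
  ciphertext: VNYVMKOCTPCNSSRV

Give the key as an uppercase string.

QDE

  i= 0: V-F = 16 → Q
  i= 1: N-K =  3 → D
  i= 2: Y-U =  4 → E
  i= 3: V-F = 16 → Q
  i= 4: M-J =  3 → D
  i= 5: K-G =  4 → E
  i= 6: O-Y = 16 → Q
  i= 7: C-Z =  3 → D
  i= 8: T-P =  4 → E
  i= 9: P-Z = 16 → Q
  i=10: C-Z =  3 → D
  i=11: N-J =  4 → E
  i=12: S-C = 16 → Q
  i=13: S-P =  3 → D
  i=14: R-N =  4 → E
  i=15: V-F = 16 → Q
  shifts repeat with period 3: QDE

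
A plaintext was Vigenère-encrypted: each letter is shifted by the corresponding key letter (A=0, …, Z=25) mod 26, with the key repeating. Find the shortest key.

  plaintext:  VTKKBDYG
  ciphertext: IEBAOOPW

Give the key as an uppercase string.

NLRQ

  i= 0: I-V = 13 → N
  i= 1: E-T = 11 → L
  i= 2: B-K = 17 → R
  i= 3: A-K = 16 → Q
  i= 4: O-B = 13 → N
  i= 5: O-D = 11 → L
  i= 6: P-Y = 17 → R
  i= 7: W-G = 16 → Q
  shifts repeat with period 4: NLRQ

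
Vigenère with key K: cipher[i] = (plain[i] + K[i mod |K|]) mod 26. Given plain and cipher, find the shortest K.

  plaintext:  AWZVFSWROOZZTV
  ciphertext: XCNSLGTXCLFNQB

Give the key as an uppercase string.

XGO

  i= 0: X-A = 23 → X
  i= 1: C-W =  6 → G
  i= 2: N-Z = 14 → O
  i= 3: S-V = 23 → X
  i= 4: L-F =  6 → G
  i= 5: G-S = 14 → O
  i= 6: T-W = 23 → X
  i= 7: X-R =  6 → G
  i= 8: C-O = 14 → O
  i= 9: L-O = 23 → X
  i=10: F-Z =  6 → G
  i=11: N-Z = 14 → O
  i=12: Q-T = 23 → X
  i=13: B-V =  6 → G
  shifts repeat with period 3: XGO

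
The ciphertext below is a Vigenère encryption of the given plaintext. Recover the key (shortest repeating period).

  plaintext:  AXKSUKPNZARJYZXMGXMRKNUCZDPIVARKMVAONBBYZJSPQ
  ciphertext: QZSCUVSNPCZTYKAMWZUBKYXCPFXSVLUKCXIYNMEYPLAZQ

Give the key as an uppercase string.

  i= 0: Q-A = 16 → Q
  i= 1: Z-X =  2 → C
  i= 2: S-K =  8 → I
  i= 3: C-S = 10 → K
  i= 4: U-U =  0 → A
  i= 5: V-K = 11 → L
  i= 6: S-P =  3 → D
  i= 7: N-N =  0 → A
  i= 8: P-Z = 16 → Q
  i= 9: C-A =  2 → C
  i=10: Z-R =  8 → I
  i=11: T-J = 10 → K
  i=12: Y-Y =  0 → A
  i=13: K-Z = 11 → L
  i=14: A-X =  3 → D
  i=15: M-M =  0 → A
  i=16: W-G = 16 → Q
  i=17: Z-X =  2 → C
  i=18: U-M =  8 → I
  i=19: B-R = 10 → K
  i=20: K-K =  0 → A
  i=21: Y-N = 11 → L
  i=22: X-U =  3 → D
  i=23: C-C =  0 → A
  i=24: P-Z = 16 → Q
  i=25: F-D =  2 → C
  i=26: X-P =  8 → I
  i=27: S-I = 10 → K
  i=28: V-V =  0 → A
  i=29: L-A = 11 → L
  i=30: U-R =  3 → D
  i=31: K-K =  0 → A
  i=32: C-M = 16 → Q
  i=33: X-V =  2 → C
  i=34: I-A =  8 → I
  i=35: Y-O = 10 → K
  i=36: N-N =  0 → A
  i=37: M-B = 11 → L
  i=38: E-B =  3 → D
  i=39: Y-Y =  0 → A
  i=40: P-Z = 16 → Q
  i=41: L-J =  2 → C
  i=42: A-S =  8 → I
  i=43: Z-P = 10 → K
  i=44: Q-Q =  0 → A
  shifts repeat with period 8: QCIKALDA

QCIKALDA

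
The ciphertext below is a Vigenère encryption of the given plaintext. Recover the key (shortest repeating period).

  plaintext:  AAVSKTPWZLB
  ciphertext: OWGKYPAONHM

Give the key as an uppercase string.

  i= 0: O-A = 14 → O
  i= 1: W-A = 22 → W
  i= 2: G-V = 11 → L
  i= 3: K-S = 18 → S
  i= 4: Y-K = 14 → O
  i= 5: P-T = 22 → W
  i= 6: A-P = 11 → L
  i= 7: O-W = 18 → S
  i= 8: N-Z = 14 → O
  i= 9: H-L = 22 → W
  i=10: M-B = 11 → L
  shifts repeat with period 4: OWLS

OWLS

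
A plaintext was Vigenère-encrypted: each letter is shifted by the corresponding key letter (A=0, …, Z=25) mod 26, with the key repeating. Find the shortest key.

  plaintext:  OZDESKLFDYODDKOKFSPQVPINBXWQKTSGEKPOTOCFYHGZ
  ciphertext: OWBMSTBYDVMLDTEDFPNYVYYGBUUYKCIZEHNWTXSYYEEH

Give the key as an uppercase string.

  i= 0: O-O =  0 → A
  i= 1: W-Z = 23 → X
  i= 2: B-D = 24 → Y
  i= 3: M-E =  8 → I
  i= 4: S-S =  0 → A
  i= 5: T-K =  9 → J
  i= 6: B-L = 16 → Q
  i= 7: Y-F = 19 → T
  i= 8: D-D =  0 → A
  i= 9: V-Y = 23 → X
  i=10: M-O = 24 → Y
  i=11: L-D =  8 → I
  i=12: D-D =  0 → A
  i=13: T-K =  9 → J
  i=14: E-O = 16 → Q
  i=15: D-K = 19 → T
  i=16: F-F =  0 → A
  i=17: P-S = 23 → X
  i=18: N-P = 24 → Y
  i=19: Y-Q =  8 → I
  i=20: V-V =  0 → A
  i=21: Y-P =  9 → J
  i=22: Y-I = 16 → Q
  i=23: G-N = 19 → T
  i=24: B-B =  0 → A
  i=25: U-X = 23 → X
  i=26: U-W = 24 → Y
  i=27: Y-Q =  8 → I
  i=28: K-K =  0 → A
  i=29: C-T =  9 → J
  i=30: I-S = 16 → Q
  i=31: Z-G = 19 → T
  i=32: E-E =  0 → A
  i=33: H-K = 23 → X
  i=34: N-P = 24 → Y
  i=35: W-O =  8 → I
  i=36: T-T =  0 → A
  i=37: X-O =  9 → J
  i=38: S-C = 16 → Q
  i=39: Y-F = 19 → T
  i=40: Y-Y =  0 → A
  i=41: E-H = 23 → X
  i=42: E-G = 24 → Y
  i=43: H-Z =  8 → I
  shifts repeat with period 8: AXYIAJQT

AXYIAJQT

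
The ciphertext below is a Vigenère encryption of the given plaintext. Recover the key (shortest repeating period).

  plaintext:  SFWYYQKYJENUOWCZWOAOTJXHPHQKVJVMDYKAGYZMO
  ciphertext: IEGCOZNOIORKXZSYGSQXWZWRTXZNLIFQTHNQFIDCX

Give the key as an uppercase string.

QZKEQJD

  i= 0: I-S = 16 → Q
  i= 1: E-F = 25 → Z
  i= 2: G-W = 10 → K
  i= 3: C-Y =  4 → E
  i= 4: O-Y = 16 → Q
  i= 5: Z-Q =  9 → J
  i= 6: N-K =  3 → D
  i= 7: O-Y = 16 → Q
  i= 8: I-J = 25 → Z
  i= 9: O-E = 10 → K
  i=10: R-N =  4 → E
  i=11: K-U = 16 → Q
  i=12: X-O =  9 → J
  i=13: Z-W =  3 → D
  i=14: S-C = 16 → Q
  i=15: Y-Z = 25 → Z
  i=16: G-W = 10 → K
  i=17: S-O =  4 → E
  i=18: Q-A = 16 → Q
  i=19: X-O =  9 → J
  i=20: W-T =  3 → D
  i=21: Z-J = 16 → Q
  i=22: W-X = 25 → Z
  i=23: R-H = 10 → K
  i=24: T-P =  4 → E
  i=25: X-H = 16 → Q
  i=26: Z-Q =  9 → J
  i=27: N-K =  3 → D
  i=28: L-V = 16 → Q
  i=29: I-J = 25 → Z
  i=30: F-V = 10 → K
  i=31: Q-M =  4 → E
  i=32: T-D = 16 → Q
  i=33: H-Y =  9 → J
  i=34: N-K =  3 → D
  i=35: Q-A = 16 → Q
  i=36: F-G = 25 → Z
  i=37: I-Y = 10 → K
  i=38: D-Z =  4 → E
  i=39: C-M = 16 → Q
  i=40: X-O =  9 → J
  shifts repeat with period 7: QZKEQJD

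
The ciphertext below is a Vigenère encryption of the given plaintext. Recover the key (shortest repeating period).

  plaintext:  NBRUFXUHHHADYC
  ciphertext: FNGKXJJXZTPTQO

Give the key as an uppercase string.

  i= 0: F-N = 18 → S
  i= 1: N-B = 12 → M
  i= 2: G-R = 15 → P
  i= 3: K-U = 16 → Q
  i= 4: X-F = 18 → S
  i= 5: J-X = 12 → M
  i= 6: J-U = 15 → P
  i= 7: X-H = 16 → Q
  i= 8: Z-H = 18 → S
  i= 9: T-H = 12 → M
  i=10: P-A = 15 → P
  i=11: T-D = 16 → Q
  i=12: Q-Y = 18 → S
  i=13: O-C = 12 → M
  shifts repeat with period 4: SMPQ

SMPQ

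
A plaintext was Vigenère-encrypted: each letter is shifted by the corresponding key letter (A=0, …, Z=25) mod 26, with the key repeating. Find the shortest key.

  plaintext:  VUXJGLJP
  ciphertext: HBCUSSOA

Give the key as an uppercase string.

  i= 0: H-V = 12 → M
  i= 1: B-U =  7 → H
  i= 2: C-X =  5 → F
  i= 3: U-J = 11 → L
  i= 4: S-G = 12 → M
  i= 5: S-L =  7 → H
  i= 6: O-J =  5 → F
  i= 7: A-P = 11 → L
  shifts repeat with period 4: MHFL

MHFL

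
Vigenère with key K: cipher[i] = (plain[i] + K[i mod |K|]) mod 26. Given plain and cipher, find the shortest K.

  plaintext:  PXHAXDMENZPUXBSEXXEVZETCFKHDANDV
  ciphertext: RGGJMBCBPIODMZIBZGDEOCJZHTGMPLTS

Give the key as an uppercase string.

CJZJPYQX

  i= 0: R-P =  2 → C
  i= 1: G-X =  9 → J
  i= 2: G-H = 25 → Z
  i= 3: J-A =  9 → J
  i= 4: M-X = 15 → P
  i= 5: B-D = 24 → Y
  i= 6: C-M = 16 → Q
  i= 7: B-E = 23 → X
  i= 8: P-N =  2 → C
  i= 9: I-Z =  9 → J
  i=10: O-P = 25 → Z
  i=11: D-U =  9 → J
  i=12: M-X = 15 → P
  i=13: Z-B = 24 → Y
  i=14: I-S = 16 → Q
  i=15: B-E = 23 → X
  i=16: Z-X =  2 → C
  i=17: G-X =  9 → J
  i=18: D-E = 25 → Z
  i=19: E-V =  9 → J
  i=20: O-Z = 15 → P
  i=21: C-E = 24 → Y
  i=22: J-T = 16 → Q
  i=23: Z-C = 23 → X
  i=24: H-F =  2 → C
  i=25: T-K =  9 → J
  i=26: G-H = 25 → Z
  i=27: M-D =  9 → J
  i=28: P-A = 15 → P
  i=29: L-N = 24 → Y
  i=30: T-D = 16 → Q
  i=31: S-V = 23 → X
  shifts repeat with period 8: CJZJPYQX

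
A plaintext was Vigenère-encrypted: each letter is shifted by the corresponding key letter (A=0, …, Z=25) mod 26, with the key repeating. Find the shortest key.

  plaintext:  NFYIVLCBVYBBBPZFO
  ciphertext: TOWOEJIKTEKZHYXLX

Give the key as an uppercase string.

  i= 0: T-N =  6 → G
  i= 1: O-F =  9 → J
  i= 2: W-Y = 24 → Y
  i= 3: O-I =  6 → G
  i= 4: E-V =  9 → J
  i= 5: J-L = 24 → Y
  i= 6: I-C =  6 → G
  i= 7: K-B =  9 → J
  i= 8: T-V = 24 → Y
  i= 9: E-Y =  6 → G
  i=10: K-B =  9 → J
  i=11: Z-B = 24 → Y
  i=12: H-B =  6 → G
  i=13: Y-P =  9 → J
  i=14: X-Z = 24 → Y
  i=15: L-F =  6 → G
  i=16: X-O =  9 → J
  shifts repeat with period 3: GJY

GJY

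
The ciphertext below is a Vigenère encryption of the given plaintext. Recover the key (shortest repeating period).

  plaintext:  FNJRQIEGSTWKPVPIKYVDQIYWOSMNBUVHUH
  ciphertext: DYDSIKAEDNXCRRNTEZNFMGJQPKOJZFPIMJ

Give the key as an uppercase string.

  i= 0: D-F = 24 → Y
  i= 1: Y-N = 11 → L
  i= 2: D-J = 20 → U
  i= 3: S-R =  1 → B
  i= 4: I-Q = 18 → S
  i= 5: K-I =  2 → C
  i= 6: A-E = 22 → W
  i= 7: E-G = 24 → Y
  i= 8: D-S = 11 → L
  i= 9: N-T = 20 → U
  i=10: X-W =  1 → B
  i=11: C-K = 18 → S
  i=12: R-P =  2 → C
  i=13: R-V = 22 → W
  i=14: N-P = 24 → Y
  i=15: T-I = 11 → L
  i=16: E-K = 20 → U
  i=17: Z-Y =  1 → B
  i=18: N-V = 18 → S
  i=19: F-D =  2 → C
  i=20: M-Q = 22 → W
  i=21: G-I = 24 → Y
  i=22: J-Y = 11 → L
  i=23: Q-W = 20 → U
  i=24: P-O =  1 → B
  i=25: K-S = 18 → S
  i=26: O-M =  2 → C
  i=27: J-N = 22 → W
  i=28: Z-B = 24 → Y
  i=29: F-U = 11 → L
  i=30: P-V = 20 → U
  i=31: I-H =  1 → B
  i=32: M-U = 18 → S
  i=33: J-H =  2 → C
  shifts repeat with period 7: YLUBSCW

YLUBSCW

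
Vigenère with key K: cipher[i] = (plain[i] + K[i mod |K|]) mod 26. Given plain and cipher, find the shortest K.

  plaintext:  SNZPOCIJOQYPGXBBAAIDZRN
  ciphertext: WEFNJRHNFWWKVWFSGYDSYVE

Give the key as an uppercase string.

ERGYVPZ

  i= 0: W-S =  4 → E
  i= 1: E-N = 17 → R
  i= 2: F-Z =  6 → G
  i= 3: N-P = 24 → Y
  i= 4: J-O = 21 → V
  i= 5: R-C = 15 → P
  i= 6: H-I = 25 → Z
  i= 7: N-J =  4 → E
  i= 8: F-O = 17 → R
  i= 9: W-Q =  6 → G
  i=10: W-Y = 24 → Y
  i=11: K-P = 21 → V
  i=12: V-G = 15 → P
  i=13: W-X = 25 → Z
  i=14: F-B =  4 → E
  i=15: S-B = 17 → R
  i=16: G-A =  6 → G
  i=17: Y-A = 24 → Y
  i=18: D-I = 21 → V
  i=19: S-D = 15 → P
  i=20: Y-Z = 25 → Z
  i=21: V-R =  4 → E
  i=22: E-N = 17 → R
  shifts repeat with period 7: ERGYVPZ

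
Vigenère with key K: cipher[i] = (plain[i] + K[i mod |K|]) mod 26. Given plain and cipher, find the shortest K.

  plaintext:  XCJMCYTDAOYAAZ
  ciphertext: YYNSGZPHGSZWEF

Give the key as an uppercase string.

  i= 0: Y-X =  1 → B
  i= 1: Y-C = 22 → W
  i= 2: N-J =  4 → E
  i= 3: S-M =  6 → G
  i= 4: G-C =  4 → E
  i= 5: Z-Y =  1 → B
  i= 6: P-T = 22 → W
  i= 7: H-D =  4 → E
  i= 8: G-A =  6 → G
  i= 9: S-O =  4 → E
  i=10: Z-Y =  1 → B
  i=11: W-A = 22 → W
  i=12: E-A =  4 → E
  i=13: F-Z =  6 → G
  shifts repeat with period 5: BWEGE

BWEGE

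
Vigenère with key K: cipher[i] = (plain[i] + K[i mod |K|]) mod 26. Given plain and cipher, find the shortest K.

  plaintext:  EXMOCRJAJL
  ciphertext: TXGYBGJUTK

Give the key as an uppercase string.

  i= 0: T-E = 15 → P
  i= 1: X-X =  0 → A
  i= 2: G-M = 20 → U
  i= 3: Y-O = 10 → K
  i= 4: B-C = 25 → Z
  i= 5: G-R = 15 → P
  i= 6: J-J =  0 → A
  i= 7: U-A = 20 → U
  i= 8: T-J = 10 → K
  i= 9: K-L = 25 → Z
  shifts repeat with period 5: PAUKZ

PAUKZ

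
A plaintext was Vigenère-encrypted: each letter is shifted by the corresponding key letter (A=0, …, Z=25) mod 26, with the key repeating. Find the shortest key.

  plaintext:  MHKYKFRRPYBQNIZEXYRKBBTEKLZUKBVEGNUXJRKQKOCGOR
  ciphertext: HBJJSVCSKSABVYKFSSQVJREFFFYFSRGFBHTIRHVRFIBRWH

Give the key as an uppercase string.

  i= 0: H-M = 21 → V
  i= 1: B-H = 20 → U
  i= 2: J-K = 25 → Z
  i= 3: J-Y = 11 → L
  i= 4: S-K =  8 → I
  i= 5: V-F = 16 → Q
  i= 6: C-R = 11 → L
  i= 7: S-R =  1 → B
  i= 8: K-P = 21 → V
  i= 9: S-Y = 20 → U
  i=10: A-B = 25 → Z
  i=11: B-Q = 11 → L
  i=12: V-N =  8 → I
  i=13: Y-I = 16 → Q
  i=14: K-Z = 11 → L
  i=15: F-E =  1 → B
  i=16: S-X = 21 → V
  i=17: S-Y = 20 → U
  i=18: Q-R = 25 → Z
  i=19: V-K = 11 → L
  i=20: J-B =  8 → I
  i=21: R-B = 16 → Q
  i=22: E-T = 11 → L
  i=23: F-E =  1 → B
  i=24: F-K = 21 → V
  i=25: F-L = 20 → U
  i=26: Y-Z = 25 → Z
  i=27: F-U = 11 → L
  i=28: S-K =  8 → I
  i=29: R-B = 16 → Q
  i=30: G-V = 11 → L
  i=31: F-E =  1 → B
  i=32: B-G = 21 → V
  i=33: H-N = 20 → U
  i=34: T-U = 25 → Z
  i=35: I-X = 11 → L
  i=36: R-J =  8 → I
  i=37: H-R = 16 → Q
  i=38: V-K = 11 → L
  i=39: R-Q =  1 → B
  i=40: F-K = 21 → V
  i=41: I-O = 20 → U
  i=42: B-C = 25 → Z
  i=43: R-G = 11 → L
  i=44: W-O =  8 → I
  i=45: H-R = 16 → Q
  shifts repeat with period 8: VUZLIQLB

VUZLIQLB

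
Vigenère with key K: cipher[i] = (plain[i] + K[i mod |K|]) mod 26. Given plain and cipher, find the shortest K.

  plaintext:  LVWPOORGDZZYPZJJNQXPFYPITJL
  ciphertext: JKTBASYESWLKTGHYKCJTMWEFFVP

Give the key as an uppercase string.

YPXMMEH

  i= 0: J-L = 24 → Y
  i= 1: K-V = 15 → P
  i= 2: T-W = 23 → X
  i= 3: B-P = 12 → M
  i= 4: A-O = 12 → M
  i= 5: S-O =  4 → E
  i= 6: Y-R =  7 → H
  i= 7: E-G = 24 → Y
  i= 8: S-D = 15 → P
  i= 9: W-Z = 23 → X
  i=10: L-Z = 12 → M
  i=11: K-Y = 12 → M
  i=12: T-P =  4 → E
  i=13: G-Z =  7 → H
  i=14: H-J = 24 → Y
  i=15: Y-J = 15 → P
  i=16: K-N = 23 → X
  i=17: C-Q = 12 → M
  i=18: J-X = 12 → M
  i=19: T-P =  4 → E
  i=20: M-F =  7 → H
  i=21: W-Y = 24 → Y
  i=22: E-P = 15 → P
  i=23: F-I = 23 → X
  i=24: F-T = 12 → M
  i=25: V-J = 12 → M
  i=26: P-L =  4 → E
  shifts repeat with period 7: YPXMMEH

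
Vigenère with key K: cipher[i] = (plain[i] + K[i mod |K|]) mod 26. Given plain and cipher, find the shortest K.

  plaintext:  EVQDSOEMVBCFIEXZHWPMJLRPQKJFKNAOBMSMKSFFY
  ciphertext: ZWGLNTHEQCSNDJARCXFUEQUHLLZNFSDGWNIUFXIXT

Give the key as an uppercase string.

  i= 0: Z-E = 21 → V
  i= 1: W-V =  1 → B
  i= 2: G-Q = 16 → Q
  i= 3: L-D =  8 → I
  i= 4: N-S = 21 → V
  i= 5: T-O =  5 → F
  i= 6: H-E =  3 → D
  i= 7: E-M = 18 → S
  i= 8: Q-V = 21 → V
  i= 9: C-B =  1 → B
  i=10: S-C = 16 → Q
  i=11: N-F =  8 → I
  i=12: D-I = 21 → V
  i=13: J-E =  5 → F
  i=14: A-X =  3 → D
  i=15: R-Z = 18 → S
  i=16: C-H = 21 → V
  i=17: X-W =  1 → B
  i=18: F-P = 16 → Q
  i=19: U-M =  8 → I
  i=20: E-J = 21 → V
  i=21: Q-L =  5 → F
  i=22: U-R =  3 → D
  i=23: H-P = 18 → S
  i=24: L-Q = 21 → V
  i=25: L-K =  1 → B
  i=26: Z-J = 16 → Q
  i=27: N-F =  8 → I
  i=28: F-K = 21 → V
  i=29: S-N =  5 → F
  i=30: D-A =  3 → D
  i=31: G-O = 18 → S
  i=32: W-B = 21 → V
  i=33: N-M =  1 → B
  i=34: I-S = 16 → Q
  i=35: U-M =  8 → I
  i=36: F-K = 21 → V
  i=37: X-S =  5 → F
  i=38: I-F =  3 → D
  i=39: X-F = 18 → S
  i=40: T-Y = 21 → V
  shifts repeat with period 8: VBQIVFDS

VBQIVFDS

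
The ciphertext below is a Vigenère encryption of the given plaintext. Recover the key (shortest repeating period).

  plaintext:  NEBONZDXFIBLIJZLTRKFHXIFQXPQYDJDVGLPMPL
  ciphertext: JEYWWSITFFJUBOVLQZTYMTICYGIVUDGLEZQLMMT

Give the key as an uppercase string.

WAXIJTF

  i= 0: J-N = 22 → W
  i= 1: E-E =  0 → A
  i= 2: Y-B = 23 → X
  i= 3: W-O =  8 → I
  i= 4: W-N =  9 → J
  i= 5: S-Z = 19 → T
  i= 6: I-D =  5 → F
  i= 7: T-X = 22 → W
  i= 8: F-F =  0 → A
  i= 9: F-I = 23 → X
  i=10: J-B =  8 → I
  i=11: U-L =  9 → J
  i=12: B-I = 19 → T
  i=13: O-J =  5 → F
  i=14: V-Z = 22 → W
  i=15: L-L =  0 → A
  i=16: Q-T = 23 → X
  i=17: Z-R =  8 → I
  i=18: T-K =  9 → J
  i=19: Y-F = 19 → T
  i=20: M-H =  5 → F
  i=21: T-X = 22 → W
  i=22: I-I =  0 → A
  i=23: C-F = 23 → X
  i=24: Y-Q =  8 → I
  i=25: G-X =  9 → J
  i=26: I-P = 19 → T
  i=27: V-Q =  5 → F
  i=28: U-Y = 22 → W
  i=29: D-D =  0 → A
  i=30: G-J = 23 → X
  i=31: L-D =  8 → I
  i=32: E-V =  9 → J
  i=33: Z-G = 19 → T
  i=34: Q-L =  5 → F
  i=35: L-P = 22 → W
  i=36: M-M =  0 → A
  i=37: M-P = 23 → X
  i=38: T-L =  8 → I
  shifts repeat with period 7: WAXIJTF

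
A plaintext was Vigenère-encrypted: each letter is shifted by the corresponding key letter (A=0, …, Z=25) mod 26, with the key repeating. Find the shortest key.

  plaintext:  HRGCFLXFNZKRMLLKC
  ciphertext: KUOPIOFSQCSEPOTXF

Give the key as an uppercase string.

DDIN

  i= 0: K-H =  3 → D
  i= 1: U-R =  3 → D
  i= 2: O-G =  8 → I
  i= 3: P-C = 13 → N
  i= 4: I-F =  3 → D
  i= 5: O-L =  3 → D
  i= 6: F-X =  8 → I
  i= 7: S-F = 13 → N
  i= 8: Q-N =  3 → D
  i= 9: C-Z =  3 → D
  i=10: S-K =  8 → I
  i=11: E-R = 13 → N
  i=12: P-M =  3 → D
  i=13: O-L =  3 → D
  i=14: T-L =  8 → I
  i=15: X-K = 13 → N
  i=16: F-C =  3 → D
  shifts repeat with period 4: DDIN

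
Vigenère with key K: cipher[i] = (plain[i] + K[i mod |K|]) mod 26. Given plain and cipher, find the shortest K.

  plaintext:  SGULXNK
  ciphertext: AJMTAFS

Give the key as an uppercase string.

IDS

  i= 0: A-S =  8 → I
  i= 1: J-G =  3 → D
  i= 2: M-U = 18 → S
  i= 3: T-L =  8 → I
  i= 4: A-X =  3 → D
  i= 5: F-N = 18 → S
  i= 6: S-K =  8 → I
  shifts repeat with period 3: IDS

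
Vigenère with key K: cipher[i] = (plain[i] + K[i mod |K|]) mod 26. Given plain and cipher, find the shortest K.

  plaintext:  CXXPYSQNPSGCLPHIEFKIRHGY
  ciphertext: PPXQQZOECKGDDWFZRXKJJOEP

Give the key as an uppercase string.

  i= 0: P-C = 13 → N
  i= 1: P-X = 18 → S
  i= 2: X-X =  0 → A
  i= 3: Q-P =  1 → B
  i= 4: Q-Y = 18 → S
  i= 5: Z-S =  7 → H
  i= 6: O-Q = 24 → Y
  i= 7: E-N = 17 → R
  i= 8: C-P = 13 → N
  i= 9: K-S = 18 → S
  i=10: G-G =  0 → A
  i=11: D-C =  1 → B
  i=12: D-L = 18 → S
  i=13: W-P =  7 → H
  i=14: F-H = 24 → Y
  i=15: Z-I = 17 → R
  i=16: R-E = 13 → N
  i=17: X-F = 18 → S
  i=18: K-K =  0 → A
  i=19: J-I =  1 → B
  i=20: J-R = 18 → S
  i=21: O-H =  7 → H
  i=22: E-G = 24 → Y
  i=23: P-Y = 17 → R
  shifts repeat with period 8: NSABSHYR

NSABSHYR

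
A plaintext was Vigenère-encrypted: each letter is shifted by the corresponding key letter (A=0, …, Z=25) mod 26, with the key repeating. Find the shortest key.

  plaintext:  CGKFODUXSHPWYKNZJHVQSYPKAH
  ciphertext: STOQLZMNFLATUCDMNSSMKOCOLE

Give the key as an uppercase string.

  i= 0: S-C = 16 → Q
  i= 1: T-G = 13 → N
  i= 2: O-K =  4 → E
  i= 3: Q-F = 11 → L
  i= 4: L-O = 23 → X
  i= 5: Z-D = 22 → W
  i= 6: M-U = 18 → S
  i= 7: N-X = 16 → Q
  i= 8: F-S = 13 → N
  i= 9: L-H =  4 → E
  i=10: A-P = 11 → L
  i=11: T-W = 23 → X
  i=12: U-Y = 22 → W
  i=13: C-K = 18 → S
  i=14: D-N = 16 → Q
  i=15: M-Z = 13 → N
  i=16: N-J =  4 → E
  i=17: S-H = 11 → L
  i=18: S-V = 23 → X
  i=19: M-Q = 22 → W
  i=20: K-S = 18 → S
  i=21: O-Y = 16 → Q
  i=22: C-P = 13 → N
  i=23: O-K =  4 → E
  i=24: L-A = 11 → L
  i=25: E-H = 23 → X
  shifts repeat with period 7: QNELXWS

QNELXWS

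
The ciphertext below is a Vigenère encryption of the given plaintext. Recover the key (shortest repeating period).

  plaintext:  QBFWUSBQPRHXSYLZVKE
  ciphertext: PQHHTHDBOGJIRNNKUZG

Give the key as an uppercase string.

  i= 0: P-Q = 25 → Z
  i= 1: Q-B = 15 → P
  i= 2: H-F =  2 → C
  i= 3: H-W = 11 → L
  i= 4: T-U = 25 → Z
  i= 5: H-S = 15 → P
  i= 6: D-B =  2 → C
  i= 7: B-Q = 11 → L
  i= 8: O-P = 25 → Z
  i= 9: G-R = 15 → P
  i=10: J-H =  2 → C
  i=11: I-X = 11 → L
  i=12: R-S = 25 → Z
  i=13: N-Y = 15 → P
  i=14: N-L =  2 → C
  i=15: K-Z = 11 → L
  i=16: U-V = 25 → Z
  i=17: Z-K = 15 → P
  i=18: G-E =  2 → C
  shifts repeat with period 4: ZPCL

ZPCL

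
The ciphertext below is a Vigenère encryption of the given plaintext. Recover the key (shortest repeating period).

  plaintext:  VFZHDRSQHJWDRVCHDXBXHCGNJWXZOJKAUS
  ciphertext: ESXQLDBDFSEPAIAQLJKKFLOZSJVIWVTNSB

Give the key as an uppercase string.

  i= 0: E-V =  9 → J
  i= 1: S-F = 13 → N
  i= 2: X-Z = 24 → Y
  i= 3: Q-H =  9 → J
  i= 4: L-D =  8 → I
  i= 5: D-R = 12 → M
  i= 6: B-S =  9 → J
  i= 7: D-Q = 13 → N
  i= 8: F-H = 24 → Y
  i= 9: S-J =  9 → J
  i=10: E-W =  8 → I
  i=11: P-D = 12 → M
  i=12: A-R =  9 → J
  i=13: I-V = 13 → N
  i=14: A-C = 24 → Y
  i=15: Q-H =  9 → J
  i=16: L-D =  8 → I
  i=17: J-X = 12 → M
  i=18: K-B =  9 → J
  i=19: K-X = 13 → N
  i=20: F-H = 24 → Y
  i=21: L-C =  9 → J
  i=22: O-G =  8 → I
  i=23: Z-N = 12 → M
  i=24: S-J =  9 → J
  i=25: J-W = 13 → N
  i=26: V-X = 24 → Y
  i=27: I-Z =  9 → J
  i=28: W-O =  8 → I
  i=29: V-J = 12 → M
  i=30: T-K =  9 → J
  i=31: N-A = 13 → N
  i=32: S-U = 24 → Y
  i=33: B-S =  9 → J
  shifts repeat with period 6: JNYJIM

JNYJIM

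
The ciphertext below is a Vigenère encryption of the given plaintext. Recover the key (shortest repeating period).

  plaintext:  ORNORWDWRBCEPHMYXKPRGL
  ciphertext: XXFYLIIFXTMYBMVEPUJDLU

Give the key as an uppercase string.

  i= 0: X-O =  9 → J
  i= 1: X-R =  6 → G
  i= 2: F-N = 18 → S
  i= 3: Y-O = 10 → K
  i= 4: L-R = 20 → U
  i= 5: I-W = 12 → M
  i= 6: I-D =  5 → F
  i= 7: F-W =  9 → J
  i= 8: X-R =  6 → G
  i= 9: T-B = 18 → S
  i=10: M-C = 10 → K
  i=11: Y-E = 20 → U
  i=12: B-P = 12 → M
  i=13: M-H =  5 → F
  i=14: V-M =  9 → J
  i=15: E-Y =  6 → G
  i=16: P-X = 18 → S
  i=17: U-K = 10 → K
  i=18: J-P = 20 → U
  i=19: D-R = 12 → M
  i=20: L-G =  5 → F
  i=21: U-L =  9 → J
  shifts repeat with period 7: JGSKUMF

JGSKUMF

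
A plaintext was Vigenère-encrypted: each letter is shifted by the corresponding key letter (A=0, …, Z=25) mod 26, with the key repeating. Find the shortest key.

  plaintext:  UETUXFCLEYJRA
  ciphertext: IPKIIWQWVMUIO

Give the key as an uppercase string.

  i= 0: I-U = 14 → O
  i= 1: P-E = 11 → L
  i= 2: K-T = 17 → R
  i= 3: I-U = 14 → O
  i= 4: I-X = 11 → L
  i= 5: W-F = 17 → R
  i= 6: Q-C = 14 → O
  i= 7: W-L = 11 → L
  i= 8: V-E = 17 → R
  i= 9: M-Y = 14 → O
  i=10: U-J = 11 → L
  i=11: I-R = 17 → R
  i=12: O-A = 14 → O
  shifts repeat with period 3: OLR

OLR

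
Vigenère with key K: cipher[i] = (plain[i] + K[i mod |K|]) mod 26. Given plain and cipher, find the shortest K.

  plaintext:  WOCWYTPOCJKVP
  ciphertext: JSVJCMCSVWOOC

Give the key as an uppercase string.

NET

  i= 0: J-W = 13 → N
  i= 1: S-O =  4 → E
  i= 2: V-C = 19 → T
  i= 3: J-W = 13 → N
  i= 4: C-Y =  4 → E
  i= 5: M-T = 19 → T
  i= 6: C-P = 13 → N
  i= 7: S-O =  4 → E
  i= 8: V-C = 19 → T
  i= 9: W-J = 13 → N
  i=10: O-K =  4 → E
  i=11: O-V = 19 → T
  i=12: C-P = 13 → N
  shifts repeat with period 3: NET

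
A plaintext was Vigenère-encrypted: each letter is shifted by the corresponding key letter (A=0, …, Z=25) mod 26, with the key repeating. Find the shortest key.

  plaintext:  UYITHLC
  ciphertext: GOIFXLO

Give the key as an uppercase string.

MQA

  i= 0: G-U = 12 → M
  i= 1: O-Y = 16 → Q
  i= 2: I-I =  0 → A
  i= 3: F-T = 12 → M
  i= 4: X-H = 16 → Q
  i= 5: L-L =  0 → A
  i= 6: O-C = 12 → M
  shifts repeat with period 3: MQA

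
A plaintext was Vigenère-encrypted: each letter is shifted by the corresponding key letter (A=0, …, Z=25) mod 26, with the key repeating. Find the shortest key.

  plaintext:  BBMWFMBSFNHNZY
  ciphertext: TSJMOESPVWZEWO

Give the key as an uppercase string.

  i= 0: T-B = 18 → S
  i= 1: S-B = 17 → R
  i= 2: J-M = 23 → X
  i= 3: M-W = 16 → Q
  i= 4: O-F =  9 → J
  i= 5: E-M = 18 → S
  i= 6: S-B = 17 → R
  i= 7: P-S = 23 → X
  i= 8: V-F = 16 → Q
  i= 9: W-N =  9 → J
  i=10: Z-H = 18 → S
  i=11: E-N = 17 → R
  i=12: W-Z = 23 → X
  i=13: O-Y = 16 → Q
  shifts repeat with period 5: SRXQJ

SRXQJ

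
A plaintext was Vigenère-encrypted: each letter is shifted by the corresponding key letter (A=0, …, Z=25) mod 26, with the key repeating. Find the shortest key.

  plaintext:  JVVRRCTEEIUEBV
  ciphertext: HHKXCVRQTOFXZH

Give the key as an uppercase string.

YMPGLT

  i= 0: H-J = 24 → Y
  i= 1: H-V = 12 → M
  i= 2: K-V = 15 → P
  i= 3: X-R =  6 → G
  i= 4: C-R = 11 → L
  i= 5: V-C = 19 → T
  i= 6: R-T = 24 → Y
  i= 7: Q-E = 12 → M
  i= 8: T-E = 15 → P
  i= 9: O-I =  6 → G
  i=10: F-U = 11 → L
  i=11: X-E = 19 → T
  i=12: Z-B = 24 → Y
  i=13: H-V = 12 → M
  shifts repeat with period 6: YMPGLT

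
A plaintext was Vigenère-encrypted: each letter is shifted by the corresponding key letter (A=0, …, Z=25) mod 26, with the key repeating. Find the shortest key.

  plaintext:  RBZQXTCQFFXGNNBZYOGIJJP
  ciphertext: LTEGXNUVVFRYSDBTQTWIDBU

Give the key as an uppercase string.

USFQA

  i= 0: L-R = 20 → U
  i= 1: T-B = 18 → S
  i= 2: E-Z =  5 → F
  i= 3: G-Q = 16 → Q
  i= 4: X-X =  0 → A
  i= 5: N-T = 20 → U
  i= 6: U-C = 18 → S
  i= 7: V-Q =  5 → F
  i= 8: V-F = 16 → Q
  i= 9: F-F =  0 → A
  i=10: R-X = 20 → U
  i=11: Y-G = 18 → S
  i=12: S-N =  5 → F
  i=13: D-N = 16 → Q
  i=14: B-B =  0 → A
  i=15: T-Z = 20 → U
  i=16: Q-Y = 18 → S
  i=17: T-O =  5 → F
  i=18: W-G = 16 → Q
  i=19: I-I =  0 → A
  i=20: D-J = 20 → U
  i=21: B-J = 18 → S
  i=22: U-P =  5 → F
  shifts repeat with period 5: USFQA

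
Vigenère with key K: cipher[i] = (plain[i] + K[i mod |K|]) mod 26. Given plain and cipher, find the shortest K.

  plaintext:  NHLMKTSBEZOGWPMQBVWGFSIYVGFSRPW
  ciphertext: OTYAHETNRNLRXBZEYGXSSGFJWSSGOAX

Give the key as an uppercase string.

BMNOXL

  i= 0: O-N =  1 → B
  i= 1: T-H = 12 → M
  i= 2: Y-L = 13 → N
  i= 3: A-M = 14 → O
  i= 4: H-K = 23 → X
  i= 5: E-T = 11 → L
  i= 6: T-S =  1 → B
  i= 7: N-B = 12 → M
  i= 8: R-E = 13 → N
  i= 9: N-Z = 14 → O
  i=10: L-O = 23 → X
  i=11: R-G = 11 → L
  i=12: X-W =  1 → B
  i=13: B-P = 12 → M
  i=14: Z-M = 13 → N
  i=15: E-Q = 14 → O
  i=16: Y-B = 23 → X
  i=17: G-V = 11 → L
  i=18: X-W =  1 → B
  i=19: S-G = 12 → M
  i=20: S-F = 13 → N
  i=21: G-S = 14 → O
  i=22: F-I = 23 → X
  i=23: J-Y = 11 → L
  i=24: W-V =  1 → B
  i=25: S-G = 12 → M
  i=26: S-F = 13 → N
  i=27: G-S = 14 → O
  i=28: O-R = 23 → X
  i=29: A-P = 11 → L
  i=30: X-W =  1 → B
  shifts repeat with period 6: BMNOXL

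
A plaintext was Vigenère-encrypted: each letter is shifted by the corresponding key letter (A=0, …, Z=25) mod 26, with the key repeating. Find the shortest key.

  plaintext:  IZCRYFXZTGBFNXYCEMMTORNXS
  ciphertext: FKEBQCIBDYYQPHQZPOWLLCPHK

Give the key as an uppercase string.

  i= 0: F-I = 23 → X
  i= 1: K-Z = 11 → L
  i= 2: E-C =  2 → C
  i= 3: B-R = 10 → K
  i= 4: Q-Y = 18 → S
  i= 5: C-F = 23 → X
  i= 6: I-X = 11 → L
  i= 7: B-Z =  2 → C
  i= 8: D-T = 10 → K
  i= 9: Y-G = 18 → S
  i=10: Y-B = 23 → X
  i=11: Q-F = 11 → L
  i=12: P-N =  2 → C
  i=13: H-X = 10 → K
  i=14: Q-Y = 18 → S
  i=15: Z-C = 23 → X
  i=16: P-E = 11 → L
  i=17: O-M =  2 → C
  i=18: W-M = 10 → K
  i=19: L-T = 18 → S
  i=20: L-O = 23 → X
  i=21: C-R = 11 → L
  i=22: P-N =  2 → C
  i=23: H-X = 10 → K
  i=24: K-S = 18 → S
  shifts repeat with period 5: XLCKS

XLCKS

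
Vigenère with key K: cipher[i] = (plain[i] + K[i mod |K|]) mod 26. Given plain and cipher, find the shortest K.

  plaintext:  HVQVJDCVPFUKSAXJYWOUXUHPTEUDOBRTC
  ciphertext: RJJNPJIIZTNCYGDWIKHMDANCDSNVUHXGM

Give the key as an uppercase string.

  i= 0: R-H = 10 → K
  i= 1: J-V = 14 → O
  i= 2: J-Q = 19 → T
  i= 3: N-V = 18 → S
  i= 4: P-J =  6 → G
  i= 5: J-D =  6 → G
  i= 6: I-C =  6 → G
  i= 7: I-V = 13 → N
  i= 8: Z-P = 10 → K
  i= 9: T-F = 14 → O
  i=10: N-U = 19 → T
  i=11: C-K = 18 → S
  i=12: Y-S =  6 → G
  i=13: G-A =  6 → G
  i=14: D-X =  6 → G
  i=15: W-J = 13 → N
  i=16: I-Y = 10 → K
  i=17: K-W = 14 → O
  i=18: H-O = 19 → T
  i=19: M-U = 18 → S
  i=20: D-X =  6 → G
  i=21: A-U =  6 → G
  i=22: N-H =  6 → G
  i=23: C-P = 13 → N
  i=24: D-T = 10 → K
  i=25: S-E = 14 → O
  i=26: N-U = 19 → T
  i=27: V-D = 18 → S
  i=28: U-O =  6 → G
  i=29: H-B =  6 → G
  i=30: X-R =  6 → G
  i=31: G-T = 13 → N
  i=32: M-C = 10 → K
  shifts repeat with period 8: KOTSGGGN

KOTSGGGN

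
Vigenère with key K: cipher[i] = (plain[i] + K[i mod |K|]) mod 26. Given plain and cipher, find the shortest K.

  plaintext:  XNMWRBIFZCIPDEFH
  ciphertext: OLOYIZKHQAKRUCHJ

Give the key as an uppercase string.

  i= 0: O-X = 17 → R
  i= 1: L-N = 24 → Y
  i= 2: O-M =  2 → C
  i= 3: Y-W =  2 → C
  i= 4: I-R = 17 → R
  i= 5: Z-B = 24 → Y
  i= 6: K-I =  2 → C
  i= 7: H-F =  2 → C
  i= 8: Q-Z = 17 → R
  i= 9: A-C = 24 → Y
  i=10: K-I =  2 → C
  i=11: R-P =  2 → C
  i=12: U-D = 17 → R
  i=13: C-E = 24 → Y
  i=14: H-F =  2 → C
  i=15: J-H =  2 → C
  shifts repeat with period 4: RYCC

RYCC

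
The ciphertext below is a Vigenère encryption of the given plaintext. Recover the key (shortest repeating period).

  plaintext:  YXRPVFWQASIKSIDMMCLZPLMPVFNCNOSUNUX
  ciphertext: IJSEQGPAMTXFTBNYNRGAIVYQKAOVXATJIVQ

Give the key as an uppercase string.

  i= 0: I-Y = 10 → K
  i= 1: J-X = 12 → M
  i= 2: S-R =  1 → B
  i= 3: E-P = 15 → P
  i= 4: Q-V = 21 → V
  i= 5: G-F =  1 → B
  i= 6: P-W = 19 → T
  i= 7: A-Q = 10 → K
  i= 8: M-A = 12 → M
  i= 9: T-S =  1 → B
  i=10: X-I = 15 → P
  i=11: F-K = 21 → V
  i=12: T-S =  1 → B
  i=13: B-I = 19 → T
  i=14: N-D = 10 → K
  i=15: Y-M = 12 → M
  i=16: N-M =  1 → B
  i=17: R-C = 15 → P
  i=18: G-L = 21 → V
  i=19: A-Z =  1 → B
  i=20: I-P = 19 → T
  i=21: V-L = 10 → K
  i=22: Y-M = 12 → M
  i=23: Q-P =  1 → B
  i=24: K-V = 15 → P
  i=25: A-F = 21 → V
  i=26: O-N =  1 → B
  i=27: V-C = 19 → T
  i=28: X-N = 10 → K
  i=29: A-O = 12 → M
  i=30: T-S =  1 → B
  i=31: J-U = 15 → P
  i=32: I-N = 21 → V
  i=33: V-U =  1 → B
  i=34: Q-X = 19 → T
  shifts repeat with period 7: KMBPVBT

KMBPVBT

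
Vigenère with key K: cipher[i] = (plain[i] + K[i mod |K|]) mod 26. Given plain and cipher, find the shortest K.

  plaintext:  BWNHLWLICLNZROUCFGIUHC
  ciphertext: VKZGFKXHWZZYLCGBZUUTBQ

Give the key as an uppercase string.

  i= 0: V-B = 20 → U
  i= 1: K-W = 14 → O
  i= 2: Z-N = 12 → M
  i= 3: G-H = 25 → Z
  i= 4: F-L = 20 → U
  i= 5: K-W = 14 → O
  i= 6: X-L = 12 → M
  i= 7: H-I = 25 → Z
  i= 8: W-C = 20 → U
  i= 9: Z-L = 14 → O
  i=10: Z-N = 12 → M
  i=11: Y-Z = 25 → Z
  i=12: L-R = 20 → U
  i=13: C-O = 14 → O
  i=14: G-U = 12 → M
  i=15: B-C = 25 → Z
  i=16: Z-F = 20 → U
  i=17: U-G = 14 → O
  i=18: U-I = 12 → M
  i=19: T-U = 25 → Z
  i=20: B-H = 20 → U
  i=21: Q-C = 14 → O
  shifts repeat with period 4: UOMZ

UOMZ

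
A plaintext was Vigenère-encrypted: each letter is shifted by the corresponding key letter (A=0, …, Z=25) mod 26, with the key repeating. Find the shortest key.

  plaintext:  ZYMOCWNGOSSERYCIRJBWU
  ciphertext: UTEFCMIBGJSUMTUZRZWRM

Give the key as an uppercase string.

  i= 0: U-Z = 21 → V
  i= 1: T-Y = 21 → V
  i= 2: E-M = 18 → S
  i= 3: F-O = 17 → R
  i= 4: C-C =  0 → A
  i= 5: M-W = 16 → Q
  i= 6: I-N = 21 → V
  i= 7: B-G = 21 → V
  i= 8: G-O = 18 → S
  i= 9: J-S = 17 → R
  i=10: S-S =  0 → A
  i=11: U-E = 16 → Q
  i=12: M-R = 21 → V
  i=13: T-Y = 21 → V
  i=14: U-C = 18 → S
  i=15: Z-I = 17 → R
  i=16: R-R =  0 → A
  i=17: Z-J = 16 → Q
  i=18: W-B = 21 → V
  i=19: R-W = 21 → V
  i=20: M-U = 18 → S
  shifts repeat with period 6: VVSRAQ

VVSRAQ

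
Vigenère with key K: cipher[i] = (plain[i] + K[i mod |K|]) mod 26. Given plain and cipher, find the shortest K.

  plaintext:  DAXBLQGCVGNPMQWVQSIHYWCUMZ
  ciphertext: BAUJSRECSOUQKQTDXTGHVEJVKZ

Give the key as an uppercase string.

YAXIHB

  i= 0: B-D = 24 → Y
  i= 1: A-A =  0 → A
  i= 2: U-X = 23 → X
  i= 3: J-B =  8 → I
  i= 4: S-L =  7 → H
  i= 5: R-Q =  1 → B
  i= 6: E-G = 24 → Y
  i= 7: C-C =  0 → A
  i= 8: S-V = 23 → X
  i= 9: O-G =  8 → I
  i=10: U-N =  7 → H
  i=11: Q-P =  1 → B
  i=12: K-M = 24 → Y
  i=13: Q-Q =  0 → A
  i=14: T-W = 23 → X
  i=15: D-V =  8 → I
  i=16: X-Q =  7 → H
  i=17: T-S =  1 → B
  i=18: G-I = 24 → Y
  i=19: H-H =  0 → A
  i=20: V-Y = 23 → X
  i=21: E-W =  8 → I
  i=22: J-C =  7 → H
  i=23: V-U =  1 → B
  i=24: K-M = 24 → Y
  i=25: Z-Z =  0 → A
  shifts repeat with period 6: YAXIHB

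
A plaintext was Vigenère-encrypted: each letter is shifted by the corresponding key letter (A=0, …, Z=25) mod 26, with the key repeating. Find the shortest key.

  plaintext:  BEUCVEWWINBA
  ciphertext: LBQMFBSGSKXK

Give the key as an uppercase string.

KXWK

  i= 0: L-B = 10 → K
  i= 1: B-E = 23 → X
  i= 2: Q-U = 22 → W
  i= 3: M-C = 10 → K
  i= 4: F-V = 10 → K
  i= 5: B-E = 23 → X
  i= 6: S-W = 22 → W
  i= 7: G-W = 10 → K
  i= 8: S-I = 10 → K
  i= 9: K-N = 23 → X
  i=10: X-B = 22 → W
  i=11: K-A = 10 → K
  shifts repeat with period 4: KXWK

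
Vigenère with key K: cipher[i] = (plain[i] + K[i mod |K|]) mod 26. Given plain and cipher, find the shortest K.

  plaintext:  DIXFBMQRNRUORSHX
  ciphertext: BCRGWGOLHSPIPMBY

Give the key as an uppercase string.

  i= 0: B-D = 24 → Y
  i= 1: C-I = 20 → U
  i= 2: R-X = 20 → U
  i= 3: G-F =  1 → B
  i= 4: W-B = 21 → V
  i= 5: G-M = 20 → U
  i= 6: O-Q = 24 → Y
  i= 7: L-R = 20 → U
  i= 8: H-N = 20 → U
  i= 9: S-R =  1 → B
  i=10: P-U = 21 → V
  i=11: I-O = 20 → U
  i=12: P-R = 24 → Y
  i=13: M-S = 20 → U
  i=14: B-H = 20 → U
  i=15: Y-X =  1 → B
  shifts repeat with period 6: YUUBVU

YUUBVU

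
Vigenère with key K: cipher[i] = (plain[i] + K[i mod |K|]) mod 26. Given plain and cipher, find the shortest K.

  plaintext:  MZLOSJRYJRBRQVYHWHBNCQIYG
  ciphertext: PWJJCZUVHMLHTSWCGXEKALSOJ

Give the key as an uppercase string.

DXYVKQ

  i= 0: P-M =  3 → D
  i= 1: W-Z = 23 → X
  i= 2: J-L = 24 → Y
  i= 3: J-O = 21 → V
  i= 4: C-S = 10 → K
  i= 5: Z-J = 16 → Q
  i= 6: U-R =  3 → D
  i= 7: V-Y = 23 → X
  i= 8: H-J = 24 → Y
  i= 9: M-R = 21 → V
  i=10: L-B = 10 → K
  i=11: H-R = 16 → Q
  i=12: T-Q =  3 → D
  i=13: S-V = 23 → X
  i=14: W-Y = 24 → Y
  i=15: C-H = 21 → V
  i=16: G-W = 10 → K
  i=17: X-H = 16 → Q
  i=18: E-B =  3 → D
  i=19: K-N = 23 → X
  i=20: A-C = 24 → Y
  i=21: L-Q = 21 → V
  i=22: S-I = 10 → K
  i=23: O-Y = 16 → Q
  i=24: J-G =  3 → D
  shifts repeat with period 6: DXYVKQ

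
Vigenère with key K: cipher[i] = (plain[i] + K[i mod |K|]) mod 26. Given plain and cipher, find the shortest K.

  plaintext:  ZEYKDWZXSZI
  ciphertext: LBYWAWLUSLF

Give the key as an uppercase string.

  i= 0: L-Z = 12 → M
  i= 1: B-E = 23 → X
  i= 2: Y-Y =  0 → A
  i= 3: W-K = 12 → M
  i= 4: A-D = 23 → X
  i= 5: W-W =  0 → A
  i= 6: L-Z = 12 → M
  i= 7: U-X = 23 → X
  i= 8: S-S =  0 → A
  i= 9: L-Z = 12 → M
  i=10: F-I = 23 → X
  shifts repeat with period 3: MXA

MXA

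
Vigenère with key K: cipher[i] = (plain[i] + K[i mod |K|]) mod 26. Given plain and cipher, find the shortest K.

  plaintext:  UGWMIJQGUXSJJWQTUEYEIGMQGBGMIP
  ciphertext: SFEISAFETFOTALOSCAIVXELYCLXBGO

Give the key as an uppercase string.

  i= 0: S-U = 24 → Y
  i= 1: F-G = 25 → Z
  i= 2: E-W =  8 → I
  i= 3: I-M = 22 → W
  i= 4: S-I = 10 → K
  i= 5: A-J = 17 → R
  i= 6: F-Q = 15 → P
  i= 7: E-G = 24 → Y
  i= 8: T-U = 25 → Z
  i= 9: F-X =  8 → I
  i=10: O-S = 22 → W
  i=11: T-J = 10 → K
  i=12: A-J = 17 → R
  i=13: L-W = 15 → P
  i=14: O-Q = 24 → Y
  i=15: S-T = 25 → Z
  i=16: C-U =  8 → I
  i=17: A-E = 22 → W
  i=18: I-Y = 10 → K
  i=19: V-E = 17 → R
  i=20: X-I = 15 → P
  i=21: E-G = 24 → Y
  i=22: L-M = 25 → Z
  i=23: Y-Q =  8 → I
  i=24: C-G = 22 → W
  i=25: L-B = 10 → K
  i=26: X-G = 17 → R
  i=27: B-M = 15 → P
  i=28: G-I = 24 → Y
  i=29: O-P = 25 → Z
  shifts repeat with period 7: YZIWKRP

YZIWKRP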